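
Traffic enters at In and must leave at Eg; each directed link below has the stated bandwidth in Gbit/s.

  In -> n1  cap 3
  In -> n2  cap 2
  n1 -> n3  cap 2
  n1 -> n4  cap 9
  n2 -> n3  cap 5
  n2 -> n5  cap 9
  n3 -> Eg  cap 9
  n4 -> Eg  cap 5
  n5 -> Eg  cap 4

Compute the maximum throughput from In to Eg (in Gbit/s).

5

Augment In→n1→n3→Eg: bottleneck 2, flow now 2.
Augment In→n1→n4→Eg: bottleneck 1, flow now 3.
Augment In→n2→n3→Eg: bottleneck 2, flow now 5.
No augmenting path remains; maximum flow = 5.
In the residual graph, reachable from In: {In}.
Min-cut edges: In→n1 (3), In→n2 (2); capacity 3 + 2 = 5.
This cut is saturated, so no flow can exceed 5.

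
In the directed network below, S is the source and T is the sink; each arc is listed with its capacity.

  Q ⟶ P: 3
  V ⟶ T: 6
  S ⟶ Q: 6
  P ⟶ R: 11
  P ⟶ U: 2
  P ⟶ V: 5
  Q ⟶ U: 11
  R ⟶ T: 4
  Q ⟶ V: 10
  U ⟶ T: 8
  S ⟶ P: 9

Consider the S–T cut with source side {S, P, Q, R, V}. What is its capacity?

Edges leaving {S, P, Q, R, V}: P→U (2), Q→U (11), R→T (4), V→T (6).
Cut capacity = 2 + 11 + 4 + 6 = 23.

23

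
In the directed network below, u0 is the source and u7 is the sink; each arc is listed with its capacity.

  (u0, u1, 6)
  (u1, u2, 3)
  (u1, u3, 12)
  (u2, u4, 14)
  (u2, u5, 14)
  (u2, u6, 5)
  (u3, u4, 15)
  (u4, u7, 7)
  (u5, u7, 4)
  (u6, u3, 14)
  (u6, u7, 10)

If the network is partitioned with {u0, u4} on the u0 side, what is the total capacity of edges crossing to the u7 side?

13

Edges leaving {u0, u4}: u0→u1 (6), u4→u7 (7).
Cut capacity = 6 + 7 = 13.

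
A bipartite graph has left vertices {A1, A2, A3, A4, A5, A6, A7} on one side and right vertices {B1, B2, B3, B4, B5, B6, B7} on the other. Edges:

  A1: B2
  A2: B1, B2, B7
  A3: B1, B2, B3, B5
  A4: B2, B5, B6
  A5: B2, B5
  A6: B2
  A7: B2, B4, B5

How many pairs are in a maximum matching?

Unit-capacity flow: source→left, listed edges, right→sink; max matching = max flow.
Augmenting path A1→B2 (+1); matched 1.
Augmenting path A2→B1 (+1); matched 2.
Augmenting path A3→B3 (+1); matched 3.
Augmenting path A4→B5 (+1); matched 4.
Augmenting path A7→B4 (+1); matched 5.
Augmenting path A5→B5→A4→B6 (+1); matched 6.
No augmenting path remains; maximum matching = 6.
König certificate: {A2, A3, A4, A5, A7, B2} is a vertex cover of size 6 (every listed pair touches it), so no matching can be larger.

6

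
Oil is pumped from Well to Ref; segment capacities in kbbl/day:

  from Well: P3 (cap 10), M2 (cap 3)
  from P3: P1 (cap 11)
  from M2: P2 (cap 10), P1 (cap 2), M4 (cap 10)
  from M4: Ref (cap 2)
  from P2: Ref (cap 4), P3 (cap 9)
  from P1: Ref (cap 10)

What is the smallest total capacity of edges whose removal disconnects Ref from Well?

13

Augment Well→P3→P1→Ref: bottleneck 10, flow now 10.
Augment Well→M2→M4→Ref: bottleneck 2, flow now 12.
Augment Well→M2→P2→Ref: bottleneck 1, flow now 13.
No augmenting path remains; maximum flow = 13.
By max-flow min-cut, the minimum cut capacity equals the max flow.
In the residual graph, reachable from Well: {Well}.
Min-cut edges: Well→P3 (10), Well→M2 (3); capacity 10 + 3 = 13.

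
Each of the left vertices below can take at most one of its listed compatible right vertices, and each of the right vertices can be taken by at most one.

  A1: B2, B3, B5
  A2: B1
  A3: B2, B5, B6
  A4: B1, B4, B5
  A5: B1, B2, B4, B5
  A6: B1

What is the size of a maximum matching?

5

Unit-capacity flow: source→left, listed edges, right→sink; max matching = max flow.
Augmenting path A1→B2 (+1); matched 1.
Augmenting path A2→B1 (+1); matched 2.
Augmenting path A3→B5 (+1); matched 3.
Augmenting path A4→B4 (+1); matched 4.
Augmenting path A5→B2→A1→B3 (+1); matched 5.
No augmenting path remains; maximum matching = 5.
König certificate: {A1, A3, A4, A5, B1} is a vertex cover of size 5 (every listed pair touches it), so no matching can be larger.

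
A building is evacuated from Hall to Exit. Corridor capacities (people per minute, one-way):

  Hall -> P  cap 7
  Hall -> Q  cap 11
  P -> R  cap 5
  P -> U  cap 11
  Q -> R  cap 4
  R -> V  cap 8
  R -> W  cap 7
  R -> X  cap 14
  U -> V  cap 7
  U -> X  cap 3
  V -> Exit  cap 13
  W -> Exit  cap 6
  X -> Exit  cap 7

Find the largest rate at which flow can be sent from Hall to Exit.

11

Augment Hall→P→R→V→Exit: bottleneck 5, flow now 5.
Augment Hall→P→U→V→Exit: bottleneck 2, flow now 7.
Augment Hall→Q→R→V→Exit: bottleneck 3, flow now 10.
Augment Hall→Q→R→W→Exit: bottleneck 1, flow now 11.
No augmenting path remains; maximum flow = 11.
In the residual graph, reachable from Hall: {Hall, Q}.
Min-cut edges: Hall→P (7), Q→R (4); capacity 7 + 4 = 11.
This cut is saturated, so no flow can exceed 11.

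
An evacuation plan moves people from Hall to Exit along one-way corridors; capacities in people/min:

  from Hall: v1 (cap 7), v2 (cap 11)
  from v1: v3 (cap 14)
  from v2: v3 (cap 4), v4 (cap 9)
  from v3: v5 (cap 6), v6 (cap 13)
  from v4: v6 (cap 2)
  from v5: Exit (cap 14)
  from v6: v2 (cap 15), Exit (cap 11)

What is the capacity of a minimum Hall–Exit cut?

Augment Hall→v1→v3→v5→Exit: bottleneck 6, flow now 6.
Augment Hall→v1→v3→v6→Exit: bottleneck 1, flow now 7.
Augment Hall→v2→v3→v6→Exit: bottleneck 4, flow now 11.
Augment Hall→v2→v4→v6→Exit: bottleneck 2, flow now 13.
No augmenting path remains; maximum flow = 13.
By max-flow min-cut, the minimum cut capacity equals the max flow.
In the residual graph, reachable from Hall: {Hall, v2, v4}.
Min-cut edges: Hall→v1 (7), v2→v3 (4), v4→v6 (2); capacity 7 + 4 + 2 = 13.

13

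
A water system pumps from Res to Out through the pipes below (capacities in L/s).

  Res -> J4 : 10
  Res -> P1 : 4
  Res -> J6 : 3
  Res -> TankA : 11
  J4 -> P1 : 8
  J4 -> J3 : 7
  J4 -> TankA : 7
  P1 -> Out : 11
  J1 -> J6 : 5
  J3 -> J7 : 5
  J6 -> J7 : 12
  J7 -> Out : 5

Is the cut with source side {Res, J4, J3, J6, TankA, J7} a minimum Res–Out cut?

No — its capacity is 17, but the minimum cut has capacity 16.

Given cut capacity: 4 + 8 + 5 = 17.
Augment Res→P1→Out: bottleneck 4, flow now 4.
Augment Res→J4→P1→Out: bottleneck 7, flow now 11.
Augment Res→J6→J7→Out: bottleneck 3, flow now 14.
Augment Res→J4→J3→J7→Out: bottleneck 2, flow now 16.
No augmenting path remains; maximum flow = 16.
In the residual graph, reachable from Res: {Res, J4, P1, J3, J6, TankA, J7}.
Min-cut edges: P1→Out (11), J7→Out (5); capacity 11 + 5 = 16.
Cut capacity 17 exceeds the max flow 16, so it is not minimum.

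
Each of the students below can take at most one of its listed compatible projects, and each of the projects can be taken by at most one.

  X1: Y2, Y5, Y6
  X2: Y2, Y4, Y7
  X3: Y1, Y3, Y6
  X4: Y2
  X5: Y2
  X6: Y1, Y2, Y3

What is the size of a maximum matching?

Unit-capacity flow: source→left, listed edges, right→sink; max matching = max flow.
Augmenting path X1→Y2 (+1); matched 1.
Augmenting path X2→Y4 (+1); matched 2.
Augmenting path X3→Y1 (+1); matched 3.
Augmenting path X6→Y3 (+1); matched 4.
Augmenting path X4→Y2→X1→Y5 (+1); matched 5.
No augmenting path remains; maximum matching = 5.
König certificate: {X1, X2, X3, X6, Y2} is a vertex cover of size 5 (every listed pair touches it), so no matching can be larger.

5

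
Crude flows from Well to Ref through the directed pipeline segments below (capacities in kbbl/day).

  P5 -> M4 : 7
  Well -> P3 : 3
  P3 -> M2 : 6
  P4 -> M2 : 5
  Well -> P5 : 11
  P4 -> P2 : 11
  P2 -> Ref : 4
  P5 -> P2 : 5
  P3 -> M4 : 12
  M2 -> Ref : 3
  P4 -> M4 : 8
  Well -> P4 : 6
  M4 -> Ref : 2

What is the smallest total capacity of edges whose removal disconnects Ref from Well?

Augment Well→P5→M4→Ref: bottleneck 2, flow now 2.
Augment Well→P5→P2→Ref: bottleneck 4, flow now 6.
Augment Well→P3→M2→Ref: bottleneck 3, flow now 9.
No augmenting path remains; maximum flow = 9.
By max-flow min-cut, the minimum cut capacity equals the max flow.
In the residual graph, reachable from Well: {Well, P5, P3, P4, M4, M2, P2}.
Min-cut edges: M4→Ref (2), M2→Ref (3), P2→Ref (4); capacity 2 + 3 + 4 = 9.

9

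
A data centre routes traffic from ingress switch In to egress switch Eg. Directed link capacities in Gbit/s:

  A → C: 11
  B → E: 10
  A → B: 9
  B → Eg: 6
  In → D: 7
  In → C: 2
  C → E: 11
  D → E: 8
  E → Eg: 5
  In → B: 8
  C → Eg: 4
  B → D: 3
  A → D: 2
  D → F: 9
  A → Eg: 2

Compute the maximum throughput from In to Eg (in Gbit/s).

13

Augment In→B→Eg: bottleneck 6, flow now 6.
Augment In→C→Eg: bottleneck 2, flow now 8.
Augment In→B→E→Eg: bottleneck 2, flow now 10.
Augment In→D→E→Eg: bottleneck 3, flow now 13.
No augmenting path remains; maximum flow = 13.
In the residual graph, reachable from In: {In, B, D, E, F}.
Min-cut edges: In→C (2), B→Eg (6), E→Eg (5); capacity 2 + 6 + 5 = 13.
This cut is saturated, so no flow can exceed 13.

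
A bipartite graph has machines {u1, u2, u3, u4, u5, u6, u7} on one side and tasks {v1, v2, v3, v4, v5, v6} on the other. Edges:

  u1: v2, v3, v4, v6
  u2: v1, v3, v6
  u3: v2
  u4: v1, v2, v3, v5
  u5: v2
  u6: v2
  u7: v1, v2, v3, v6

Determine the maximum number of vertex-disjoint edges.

5

Unit-capacity flow: source→left, listed edges, right→sink; max matching = max flow.
Augmenting path u1→v2 (+1); matched 1.
Augmenting path u2→v1 (+1); matched 2.
Augmenting path u4→v3 (+1); matched 3.
Augmenting path u7→v6 (+1); matched 4.
Augmenting path u3→v2→u1→v4 (+1); matched 5.
No augmenting path remains; maximum matching = 5.
König certificate: {u1, u2, u4, u7, v2} is a vertex cover of size 5 (every listed pair touches it), so no matching can be larger.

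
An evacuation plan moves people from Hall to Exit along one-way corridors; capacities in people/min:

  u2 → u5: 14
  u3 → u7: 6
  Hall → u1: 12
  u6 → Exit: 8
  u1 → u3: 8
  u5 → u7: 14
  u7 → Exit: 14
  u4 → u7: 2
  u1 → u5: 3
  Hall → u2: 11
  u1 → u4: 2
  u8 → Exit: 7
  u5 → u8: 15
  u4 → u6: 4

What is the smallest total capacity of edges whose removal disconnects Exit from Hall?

Augment Hall→u1→u3→u7→Exit: bottleneck 6, flow now 6.
Augment Hall→u1→u4→u6→Exit: bottleneck 2, flow now 8.
Augment Hall→u1→u5→u7→Exit: bottleneck 3, flow now 11.
Augment Hall→u2→u5→u7→Exit: bottleneck 5, flow now 16.
Augment Hall→u2→u5→u8→Exit: bottleneck 6, flow now 22.
No augmenting path remains; maximum flow = 22.
By max-flow min-cut, the minimum cut capacity equals the max flow.
In the residual graph, reachable from Hall: {Hall, u1, u3}.
Min-cut edges: Hall→u2 (11), u1→u4 (2), u1→u5 (3), u3→u7 (6); capacity 11 + 2 + 3 + 6 = 22.

22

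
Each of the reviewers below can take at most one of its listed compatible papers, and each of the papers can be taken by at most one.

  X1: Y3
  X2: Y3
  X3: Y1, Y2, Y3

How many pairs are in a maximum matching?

2

Unit-capacity flow: source→left, listed edges, right→sink; max matching = max flow.
Augmenting path X1→Y3 (+1); matched 1.
Augmenting path X3→Y1 (+1); matched 2.
No augmenting path remains; maximum matching = 2.
König certificate: {X3, Y3} is a vertex cover of size 2 (every listed pair touches it), so no matching can be larger.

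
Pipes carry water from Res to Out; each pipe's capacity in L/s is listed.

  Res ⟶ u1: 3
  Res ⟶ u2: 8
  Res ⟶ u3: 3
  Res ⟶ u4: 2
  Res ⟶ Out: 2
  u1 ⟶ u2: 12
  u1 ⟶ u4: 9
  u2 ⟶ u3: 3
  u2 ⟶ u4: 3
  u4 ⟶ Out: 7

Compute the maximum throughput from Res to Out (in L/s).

Augment Res→Out: bottleneck 2, flow now 2.
Augment Res→u4→Out: bottleneck 2, flow now 4.
Augment Res→u1→u4→Out: bottleneck 3, flow now 7.
Augment Res→u2→u4→Out: bottleneck 2, flow now 9.
No augmenting path remains; maximum flow = 9.
In the residual graph, reachable from Res: {Res, u1, u2, u3, u4}.
Min-cut edges: Res→Out (2), u4→Out (7); capacity 2 + 7 = 9.
This cut is saturated, so no flow can exceed 9.

9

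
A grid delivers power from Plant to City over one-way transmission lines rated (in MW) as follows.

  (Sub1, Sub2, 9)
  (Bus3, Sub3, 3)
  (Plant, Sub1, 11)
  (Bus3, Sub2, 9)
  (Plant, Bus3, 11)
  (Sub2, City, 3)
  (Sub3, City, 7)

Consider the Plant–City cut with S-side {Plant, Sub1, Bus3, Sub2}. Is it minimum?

Given cut capacity: 3 + 3 = 6.
Augment Plant→Sub1→Sub2→City: bottleneck 3, flow now 3.
Augment Plant→Bus3→Sub3→City: bottleneck 3, flow now 6.
No augmenting path remains; maximum flow = 6.
Cut capacity 6 equals the max flow, so it is a minimum cut.

Yes — it is a minimum cut (capacity 6).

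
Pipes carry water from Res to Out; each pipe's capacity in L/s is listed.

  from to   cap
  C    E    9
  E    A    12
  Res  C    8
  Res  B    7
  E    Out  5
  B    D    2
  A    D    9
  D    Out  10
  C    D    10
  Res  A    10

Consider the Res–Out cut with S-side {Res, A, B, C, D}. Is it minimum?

No — its capacity is 19, but the minimum cut has capacity 15.

Given cut capacity: 9 + 10 = 19.
Augment Res→A→D→Out: bottleneck 9, flow now 9.
Augment Res→B→D→Out: bottleneck 1, flow now 10.
Augment Res→C→E→Out: bottleneck 5, flow now 15.
No augmenting path remains; maximum flow = 15.
In the residual graph, reachable from Res: {Res, A, B, C, D, E}.
Min-cut edges: D→Out (10), E→Out (5); capacity 10 + 5 = 15.
Cut capacity 19 exceeds the max flow 15, so it is not minimum.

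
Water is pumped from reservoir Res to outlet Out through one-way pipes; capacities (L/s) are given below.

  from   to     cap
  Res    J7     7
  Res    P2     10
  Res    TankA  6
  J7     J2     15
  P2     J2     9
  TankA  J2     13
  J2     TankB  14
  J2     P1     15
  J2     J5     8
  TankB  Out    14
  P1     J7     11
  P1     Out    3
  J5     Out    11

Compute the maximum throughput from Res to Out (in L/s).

22

Augment Res→J7→J2→TankB→Out: bottleneck 7, flow now 7.
Augment Res→P2→J2→TankB→Out: bottleneck 7, flow now 14.
Augment Res→P2→J2→P1→Out: bottleneck 2, flow now 16.
Augment Res→TankA→J2→P1→Out: bottleneck 1, flow now 17.
Augment Res→TankA→J2→J5→Out: bottleneck 5, flow now 22.
No augmenting path remains; maximum flow = 22.
In the residual graph, reachable from Res: {Res, P2}.
Min-cut edges: Res→J7 (7), Res→TankA (6), P2→J2 (9); capacity 7 + 6 + 9 = 22.
This cut is saturated, so no flow can exceed 22.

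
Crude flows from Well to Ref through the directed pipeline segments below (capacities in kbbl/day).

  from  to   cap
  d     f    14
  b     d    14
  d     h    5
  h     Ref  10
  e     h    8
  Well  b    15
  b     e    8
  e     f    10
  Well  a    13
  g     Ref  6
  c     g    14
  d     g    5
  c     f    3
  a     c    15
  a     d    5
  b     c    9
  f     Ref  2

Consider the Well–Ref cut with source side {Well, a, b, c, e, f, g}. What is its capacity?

35

Edges leaving {Well, a, b, c, e, f, g}: a→d (5), b→d (14), e→h (8), f→Ref (2), g→Ref (6).
Cut capacity = 5 + 14 + 8 + 2 + 6 = 35.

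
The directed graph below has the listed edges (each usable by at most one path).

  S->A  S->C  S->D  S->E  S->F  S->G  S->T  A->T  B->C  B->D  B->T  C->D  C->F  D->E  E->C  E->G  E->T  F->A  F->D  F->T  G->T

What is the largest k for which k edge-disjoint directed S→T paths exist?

Assign every edge capacity 1; by Menger, the answer equals the max flow.
Path S→T (+1); total 1.
Path S→A→T (+1); total 2.
Path S→E→T (+1); total 3.
Path S→F→T (+1); total 4.
Path S→G→T (+1); total 5.
No residual S→T path; max flow = 5.
Certifying cut of size 5: {A→T, E→T, F→T, G→T, S→T}.

5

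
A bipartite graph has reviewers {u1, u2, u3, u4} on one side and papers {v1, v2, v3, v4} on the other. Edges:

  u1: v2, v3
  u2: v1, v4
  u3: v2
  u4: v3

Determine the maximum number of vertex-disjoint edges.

3

Unit-capacity flow: source→left, listed edges, right→sink; max matching = max flow.
Augmenting path u1→v2 (+1); matched 1.
Augmenting path u2→v1 (+1); matched 2.
Augmenting path u4→v3 (+1); matched 3.
No augmenting path remains; maximum matching = 3.
König certificate: {u2, v2, v3} is a vertex cover of size 3 (every listed pair touches it), so no matching can be larger.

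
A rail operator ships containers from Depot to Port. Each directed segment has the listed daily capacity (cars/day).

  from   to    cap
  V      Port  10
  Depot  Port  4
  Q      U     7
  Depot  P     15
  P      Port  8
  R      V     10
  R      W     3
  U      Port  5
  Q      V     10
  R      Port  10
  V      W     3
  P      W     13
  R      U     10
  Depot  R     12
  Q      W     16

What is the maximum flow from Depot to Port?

Augment Depot→Port: bottleneck 4, flow now 4.
Augment Depot→P→Port: bottleneck 8, flow now 12.
Augment Depot→R→Port: bottleneck 10, flow now 22.
Augment Depot→R→U→Port: bottleneck 2, flow now 24.
No augmenting path remains; maximum flow = 24.
In the residual graph, reachable from Depot: {Depot, P, W}.
Min-cut edges: Depot→R (12), Depot→Port (4), P→Port (8); capacity 12 + 4 + 8 = 24.
This cut is saturated, so no flow can exceed 24.

24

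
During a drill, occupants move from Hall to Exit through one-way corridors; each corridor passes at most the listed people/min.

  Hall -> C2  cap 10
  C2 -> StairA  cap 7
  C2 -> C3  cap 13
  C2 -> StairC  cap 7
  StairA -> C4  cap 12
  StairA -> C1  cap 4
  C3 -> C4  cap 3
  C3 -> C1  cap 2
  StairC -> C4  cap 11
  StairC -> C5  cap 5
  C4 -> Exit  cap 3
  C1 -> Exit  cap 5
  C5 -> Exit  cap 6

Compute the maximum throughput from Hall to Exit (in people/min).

10

Augment Hall→C2→StairA→C4→Exit: bottleneck 3, flow now 3.
Augment Hall→C2→StairA→C1→Exit: bottleneck 4, flow now 7.
Augment Hall→C2→C3→C1→Exit: bottleneck 1, flow now 8.
Augment Hall→C2→StairC→C5→Exit: bottleneck 2, flow now 10.
No augmenting path remains; maximum flow = 10.
In the residual graph, reachable from Hall: {Hall}.
Min-cut edges: Hall→C2 (10); capacity 10 = 10.
This cut is saturated, so no flow can exceed 10.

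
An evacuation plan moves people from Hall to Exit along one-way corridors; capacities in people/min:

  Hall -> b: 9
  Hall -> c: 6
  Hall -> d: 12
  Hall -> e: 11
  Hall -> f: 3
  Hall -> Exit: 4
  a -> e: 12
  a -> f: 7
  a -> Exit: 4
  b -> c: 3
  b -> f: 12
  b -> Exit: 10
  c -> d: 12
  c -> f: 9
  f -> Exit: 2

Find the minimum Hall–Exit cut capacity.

15

Augment Hall→Exit: bottleneck 4, flow now 4.
Augment Hall→b→Exit: bottleneck 9, flow now 13.
Augment Hall→f→Exit: bottleneck 2, flow now 15.
No augmenting path remains; maximum flow = 15.
By max-flow min-cut, the minimum cut capacity equals the max flow.
In the residual graph, reachable from Hall: {Hall, c, d, e, f}.
Min-cut edges: Hall→b (9), Hall→Exit (4), f→Exit (2); capacity 9 + 4 + 2 = 15.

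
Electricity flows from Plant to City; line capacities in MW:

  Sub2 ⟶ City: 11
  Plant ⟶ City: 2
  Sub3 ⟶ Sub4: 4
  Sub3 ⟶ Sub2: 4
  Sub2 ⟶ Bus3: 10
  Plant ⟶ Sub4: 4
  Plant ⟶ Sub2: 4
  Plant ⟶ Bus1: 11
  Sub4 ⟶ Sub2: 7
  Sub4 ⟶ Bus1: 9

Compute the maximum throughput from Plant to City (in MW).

10

Augment Plant→City: bottleneck 2, flow now 2.
Augment Plant→Sub2→City: bottleneck 4, flow now 6.
Augment Plant→Sub4→Sub2→City: bottleneck 4, flow now 10.
No augmenting path remains; maximum flow = 10.
In the residual graph, reachable from Plant: {Plant, Bus1}.
Min-cut edges: Plant→Sub4 (4), Plant→Sub2 (4), Plant→City (2); capacity 4 + 4 + 2 = 10.
This cut is saturated, so no flow can exceed 10.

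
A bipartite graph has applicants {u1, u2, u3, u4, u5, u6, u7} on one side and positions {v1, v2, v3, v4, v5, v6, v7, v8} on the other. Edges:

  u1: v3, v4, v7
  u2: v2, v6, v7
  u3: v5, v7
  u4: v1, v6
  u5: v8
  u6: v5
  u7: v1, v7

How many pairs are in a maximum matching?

Unit-capacity flow: source→left, listed edges, right→sink; max matching = max flow.
Augmenting path u1→v3 (+1); matched 1.
Augmenting path u2→v2 (+1); matched 2.
Augmenting path u3→v5 (+1); matched 3.
Augmenting path u4→v1 (+1); matched 4.
Augmenting path u5→v8 (+1); matched 5.
Augmenting path u7→v7 (+1); matched 6.
Augmenting path u6→v5→u3→v7→u7→v1→u4→v6 (+1); matched 7.
No augmenting path remains; maximum matching = 7.
König certificate: {u1, u2, u3, u4, u5, u6, u7} is a vertex cover of size 7 (every listed pair touches it), so no matching can be larger.

7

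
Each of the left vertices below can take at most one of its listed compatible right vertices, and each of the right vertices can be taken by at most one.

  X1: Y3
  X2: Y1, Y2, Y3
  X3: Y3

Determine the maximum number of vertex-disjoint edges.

2

Unit-capacity flow: source→left, listed edges, right→sink; max matching = max flow.
Augmenting path X1→Y3 (+1); matched 1.
Augmenting path X2→Y1 (+1); matched 2.
No augmenting path remains; maximum matching = 2.
König certificate: {X2, Y3} is a vertex cover of size 2 (every listed pair touches it), so no matching can be larger.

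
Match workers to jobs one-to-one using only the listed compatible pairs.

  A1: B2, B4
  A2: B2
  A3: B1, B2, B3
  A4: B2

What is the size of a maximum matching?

3

Unit-capacity flow: source→left, listed edges, right→sink; max matching = max flow.
Augmenting path A1→B2 (+1); matched 1.
Augmenting path A3→B1 (+1); matched 2.
Augmenting path A2→B2→A1→B4 (+1); matched 3.
No augmenting path remains; maximum matching = 3.
König certificate: {A1, A3, B2} is a vertex cover of size 3 (every listed pair touches it), so no matching can be larger.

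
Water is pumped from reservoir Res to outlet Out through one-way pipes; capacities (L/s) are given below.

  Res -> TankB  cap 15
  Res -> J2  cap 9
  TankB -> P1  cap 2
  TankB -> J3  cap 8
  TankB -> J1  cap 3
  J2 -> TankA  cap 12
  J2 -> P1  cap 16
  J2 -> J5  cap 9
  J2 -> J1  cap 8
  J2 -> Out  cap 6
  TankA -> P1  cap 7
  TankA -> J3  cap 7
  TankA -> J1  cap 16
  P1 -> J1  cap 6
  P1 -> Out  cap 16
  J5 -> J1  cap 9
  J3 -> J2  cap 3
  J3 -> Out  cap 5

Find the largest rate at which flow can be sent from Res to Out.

19

Augment Res→J2→Out: bottleneck 6, flow now 6.
Augment Res→TankB→P1→Out: bottleneck 2, flow now 8.
Augment Res→TankB→J3→Out: bottleneck 5, flow now 13.
Augment Res→J2→P1→Out: bottleneck 3, flow now 16.
Augment Res→TankB→J3→J2→P1→Out: bottleneck 3, flow now 19.
No augmenting path remains; maximum flow = 19.
In the residual graph, reachable from Res: {Res, TankB, J1}.
Min-cut edges: Res→J2 (9), TankB→P1 (2), TankB→J3 (8); capacity 9 + 2 + 8 = 19.
This cut is saturated, so no flow can exceed 19.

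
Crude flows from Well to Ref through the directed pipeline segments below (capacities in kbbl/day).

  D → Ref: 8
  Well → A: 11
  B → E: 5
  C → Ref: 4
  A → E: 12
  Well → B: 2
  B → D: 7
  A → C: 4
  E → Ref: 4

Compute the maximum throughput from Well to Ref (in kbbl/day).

10

Augment Well→A→C→Ref: bottleneck 4, flow now 4.
Augment Well→A→E→Ref: bottleneck 4, flow now 8.
Augment Well→B→D→Ref: bottleneck 2, flow now 10.
No augmenting path remains; maximum flow = 10.
In the residual graph, reachable from Well: {Well, A, E}.
Min-cut edges: Well→B (2), A→C (4), E→Ref (4); capacity 2 + 4 + 4 = 10.
This cut is saturated, so no flow can exceed 10.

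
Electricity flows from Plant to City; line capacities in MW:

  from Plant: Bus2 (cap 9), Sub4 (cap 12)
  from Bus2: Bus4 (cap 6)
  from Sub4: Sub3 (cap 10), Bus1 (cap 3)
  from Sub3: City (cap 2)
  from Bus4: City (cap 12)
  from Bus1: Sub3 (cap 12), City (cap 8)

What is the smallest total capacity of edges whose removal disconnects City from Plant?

11

Augment Plant→Bus2→Bus4→City: bottleneck 6, flow now 6.
Augment Plant→Sub4→Sub3→City: bottleneck 2, flow now 8.
Augment Plant→Sub4→Bus1→City: bottleneck 3, flow now 11.
No augmenting path remains; maximum flow = 11.
By max-flow min-cut, the minimum cut capacity equals the max flow.
In the residual graph, reachable from Plant: {Plant, Bus2, Sub4, Sub3}.
Min-cut edges: Bus2→Bus4 (6), Sub4→Bus1 (3), Sub3→City (2); capacity 6 + 3 + 2 = 11.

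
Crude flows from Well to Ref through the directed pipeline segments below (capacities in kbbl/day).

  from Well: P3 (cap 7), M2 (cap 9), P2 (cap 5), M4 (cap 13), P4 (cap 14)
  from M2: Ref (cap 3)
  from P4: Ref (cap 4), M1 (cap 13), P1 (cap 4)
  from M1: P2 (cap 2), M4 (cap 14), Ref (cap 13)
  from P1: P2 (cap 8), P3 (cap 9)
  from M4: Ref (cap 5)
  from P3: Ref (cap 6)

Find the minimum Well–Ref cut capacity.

Augment Well→M2→Ref: bottleneck 3, flow now 3.
Augment Well→P4→Ref: bottleneck 4, flow now 7.
Augment Well→M4→Ref: bottleneck 5, flow now 12.
Augment Well→P3→Ref: bottleneck 6, flow now 18.
Augment Well→P4→M1→Ref: bottleneck 10, flow now 28.
No augmenting path remains; maximum flow = 28.
By max-flow min-cut, the minimum cut capacity equals the max flow.
In the residual graph, reachable from Well: {Well, M2, M4, P2, P3}.
Min-cut edges: Well→P4 (14), M2→Ref (3), M4→Ref (5), P3→Ref (6); capacity 14 + 3 + 5 + 6 = 28.

28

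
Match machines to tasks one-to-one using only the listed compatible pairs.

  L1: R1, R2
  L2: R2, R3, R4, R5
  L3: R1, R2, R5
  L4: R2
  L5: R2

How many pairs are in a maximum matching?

Unit-capacity flow: source→left, listed edges, right→sink; max matching = max flow.
Augmenting path L1→R1 (+1); matched 1.
Augmenting path L2→R2 (+1); matched 2.
Augmenting path L3→R5 (+1); matched 3.
Augmenting path L4→R2→L2→R3 (+1); matched 4.
No augmenting path remains; maximum matching = 4.
König certificate: {L1, L2, L3, R2} is a vertex cover of size 4 (every listed pair touches it), so no matching can be larger.

4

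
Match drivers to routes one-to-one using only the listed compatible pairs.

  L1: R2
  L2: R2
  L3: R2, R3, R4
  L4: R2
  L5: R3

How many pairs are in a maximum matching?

Unit-capacity flow: source→left, listed edges, right→sink; max matching = max flow.
Augmenting path L1→R2 (+1); matched 1.
Augmenting path L3→R3 (+1); matched 2.
Augmenting path L5→R3→L3→R4 (+1); matched 3.
No augmenting path remains; maximum matching = 3.
König certificate: {L3, L5, R2} is a vertex cover of size 3 (every listed pair touches it), so no matching can be larger.

3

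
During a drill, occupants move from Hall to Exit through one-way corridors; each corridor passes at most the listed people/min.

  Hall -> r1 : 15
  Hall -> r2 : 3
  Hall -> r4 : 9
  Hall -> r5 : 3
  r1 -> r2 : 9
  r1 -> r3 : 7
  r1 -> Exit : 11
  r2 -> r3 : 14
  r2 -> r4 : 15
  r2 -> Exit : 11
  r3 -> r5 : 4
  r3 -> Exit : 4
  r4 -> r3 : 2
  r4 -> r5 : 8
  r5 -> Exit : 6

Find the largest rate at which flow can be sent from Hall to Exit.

26

Augment Hall→r1→Exit: bottleneck 11, flow now 11.
Augment Hall→r2→Exit: bottleneck 3, flow now 14.
Augment Hall→r5→Exit: bottleneck 3, flow now 17.
Augment Hall→r1→r2→Exit: bottleneck 4, flow now 21.
Augment Hall→r4→r3→Exit: bottleneck 2, flow now 23.
Augment Hall→r4→r5→Exit: bottleneck 3, flow now 26.
No augmenting path remains; maximum flow = 26.
In the residual graph, reachable from Hall: {Hall, r4, r5}.
Min-cut edges: Hall→r1 (15), Hall→r2 (3), r4→r3 (2), r5→Exit (6); capacity 15 + 3 + 2 + 6 = 26.
This cut is saturated, so no flow can exceed 26.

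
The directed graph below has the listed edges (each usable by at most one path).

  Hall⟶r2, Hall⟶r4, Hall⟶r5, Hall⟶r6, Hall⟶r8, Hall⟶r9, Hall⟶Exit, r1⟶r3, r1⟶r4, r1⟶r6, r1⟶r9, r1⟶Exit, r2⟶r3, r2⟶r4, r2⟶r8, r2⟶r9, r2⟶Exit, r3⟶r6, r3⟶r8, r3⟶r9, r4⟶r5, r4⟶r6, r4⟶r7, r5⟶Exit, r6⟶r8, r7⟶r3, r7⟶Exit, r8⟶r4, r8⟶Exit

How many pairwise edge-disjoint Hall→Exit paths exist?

5

Assign every edge capacity 1; by Menger, the answer equals the max flow.
Path Hall→Exit (+1); total 1.
Path Hall→r2→Exit (+1); total 2.
Path Hall→r5→Exit (+1); total 3.
Path Hall→r8→Exit (+1); total 4.
Path Hall→r4→r7→Exit (+1); total 5.
No residual Hall→Exit path; max flow = 5.
Certifying cut of size 5: {Hall→Exit, Hall→r2, r4→r7, r5→Exit, r8→Exit}.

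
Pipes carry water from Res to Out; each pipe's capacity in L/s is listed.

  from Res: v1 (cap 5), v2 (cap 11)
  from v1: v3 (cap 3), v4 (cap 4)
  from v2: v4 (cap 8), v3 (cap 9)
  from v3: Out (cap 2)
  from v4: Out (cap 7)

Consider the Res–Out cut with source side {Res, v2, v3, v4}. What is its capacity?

Edges leaving {Res, v2, v3, v4}: Res→v1 (5), v3→Out (2), v4→Out (7).
Cut capacity = 5 + 2 + 7 = 14.

14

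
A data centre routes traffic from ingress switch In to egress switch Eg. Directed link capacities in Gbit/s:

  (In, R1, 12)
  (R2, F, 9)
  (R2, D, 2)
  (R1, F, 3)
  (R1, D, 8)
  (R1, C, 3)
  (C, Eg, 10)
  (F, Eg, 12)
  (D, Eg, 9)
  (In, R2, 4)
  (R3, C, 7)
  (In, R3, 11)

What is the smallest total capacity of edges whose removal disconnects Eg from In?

23

Augment In→R2→F→Eg: bottleneck 4, flow now 4.
Augment In→R1→F→Eg: bottleneck 3, flow now 7.
Augment In→R1→C→Eg: bottleneck 3, flow now 10.
Augment In→R1→D→Eg: bottleneck 6, flow now 16.
Augment In→R3→C→Eg: bottleneck 7, flow now 23.
No augmenting path remains; maximum flow = 23.
By max-flow min-cut, the minimum cut capacity equals the max flow.
In the residual graph, reachable from In: {In, R3}.
Min-cut edges: In→R2 (4), In→R1 (12), R3→C (7); capacity 4 + 12 + 7 = 23.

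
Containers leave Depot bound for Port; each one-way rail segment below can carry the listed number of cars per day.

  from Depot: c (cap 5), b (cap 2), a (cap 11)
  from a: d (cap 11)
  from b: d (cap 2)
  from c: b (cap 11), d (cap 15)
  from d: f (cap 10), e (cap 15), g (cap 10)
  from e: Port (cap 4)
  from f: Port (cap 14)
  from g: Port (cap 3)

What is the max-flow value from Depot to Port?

Augment Depot→a→d→e→Port: bottleneck 4, flow now 4.
Augment Depot→a→d→f→Port: bottleneck 7, flow now 11.
Augment Depot→b→d→f→Port: bottleneck 2, flow now 13.
Augment Depot→c→d→f→Port: bottleneck 1, flow now 14.
Augment Depot→c→d→g→Port: bottleneck 3, flow now 17.
No augmenting path remains; maximum flow = 17.
In the residual graph, reachable from Depot: {Depot, a, b, c, d, e, g}.
Min-cut edges: d→f (10), e→Port (4), g→Port (3); capacity 10 + 4 + 3 = 17.
This cut is saturated, so no flow can exceed 17.

17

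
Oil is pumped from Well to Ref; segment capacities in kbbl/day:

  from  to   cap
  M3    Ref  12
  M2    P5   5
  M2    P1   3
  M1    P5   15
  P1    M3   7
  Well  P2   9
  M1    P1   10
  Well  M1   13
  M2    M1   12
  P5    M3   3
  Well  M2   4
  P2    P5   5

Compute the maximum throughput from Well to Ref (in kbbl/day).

Augment Well→M2→P1→M3→Ref: bottleneck 3, flow now 3.
Augment Well→M2→P5→M3→Ref: bottleneck 1, flow now 4.
Augment Well→M1→P1→M3→Ref: bottleneck 4, flow now 8.
Augment Well→M1→P5→M3→Ref: bottleneck 2, flow now 10.
No augmenting path remains; maximum flow = 10.
In the residual graph, reachable from Well: {Well, M2, M1, P2, P1, P5}.
Min-cut edges: P1→M3 (7), P5→M3 (3); capacity 7 + 3 = 10.
This cut is saturated, so no flow can exceed 10.

10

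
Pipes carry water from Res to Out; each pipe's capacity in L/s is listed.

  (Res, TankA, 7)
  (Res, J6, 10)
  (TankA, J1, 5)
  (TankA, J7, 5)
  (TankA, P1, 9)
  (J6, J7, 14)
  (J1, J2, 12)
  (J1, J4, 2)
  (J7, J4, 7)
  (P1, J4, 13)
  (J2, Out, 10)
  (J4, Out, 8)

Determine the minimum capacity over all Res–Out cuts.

Augment Res→TankA→J1→J2→Out: bottleneck 5, flow now 5.
Augment Res→TankA→J7→J4→Out: bottleneck 2, flow now 7.
Augment Res→J6→J7→J4→Out: bottleneck 5, flow now 12.
Augment Res→J6→J7→TankA→P1→J4→Out: bottleneck 1, flow now 13. (uses reverse residual edge)
No augmenting path remains; maximum flow = 13.
By max-flow min-cut, the minimum cut capacity equals the max flow.
In the residual graph, reachable from Res: {Res, TankA, J6, J7, P1, J4}.
Min-cut edges: TankA→J1 (5), J4→Out (8); capacity 5 + 8 = 13.

13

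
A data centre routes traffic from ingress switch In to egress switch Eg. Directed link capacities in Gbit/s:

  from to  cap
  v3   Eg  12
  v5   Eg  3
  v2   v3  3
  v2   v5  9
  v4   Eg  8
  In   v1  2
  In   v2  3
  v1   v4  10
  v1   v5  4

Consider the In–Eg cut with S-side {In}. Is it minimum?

Yes — it is a minimum cut (capacity 5).

Given cut capacity: 2 + 3 = 5.
Augment In→v1→v4→Eg: bottleneck 2, flow now 2.
Augment In→v2→v3→Eg: bottleneck 3, flow now 5.
No augmenting path remains; maximum flow = 5.
Cut capacity 5 equals the max flow, so it is a minimum cut.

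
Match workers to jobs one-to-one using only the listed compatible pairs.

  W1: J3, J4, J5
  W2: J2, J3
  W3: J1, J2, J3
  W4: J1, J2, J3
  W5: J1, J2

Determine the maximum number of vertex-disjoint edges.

4

Unit-capacity flow: source→left, listed edges, right→sink; max matching = max flow.
Augmenting path W1→J3 (+1); matched 1.
Augmenting path W2→J2 (+1); matched 2.
Augmenting path W3→J1 (+1); matched 3.
Augmenting path W4→J3→W1→J4 (+1); matched 4.
No augmenting path remains; maximum matching = 4.
König certificate: {W1, J1, J2, J3} is a vertex cover of size 4 (every listed pair touches it), so no matching can be larger.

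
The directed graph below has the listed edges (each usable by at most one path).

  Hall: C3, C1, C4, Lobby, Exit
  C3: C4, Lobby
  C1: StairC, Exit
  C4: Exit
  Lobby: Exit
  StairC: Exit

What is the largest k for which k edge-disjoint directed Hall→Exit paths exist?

4

Assign every edge capacity 1; by Menger, the answer equals the max flow.
Path Hall→Exit (+1); total 1.
Path Hall→C1→Exit (+1); total 2.
Path Hall→C4→Exit (+1); total 3.
Path Hall→Lobby→Exit (+1); total 4.
No residual Hall→Exit path; max flow = 4.
Certifying cut of size 4: {C4→Exit, Hall→C1, Hall→Exit, Lobby→Exit}.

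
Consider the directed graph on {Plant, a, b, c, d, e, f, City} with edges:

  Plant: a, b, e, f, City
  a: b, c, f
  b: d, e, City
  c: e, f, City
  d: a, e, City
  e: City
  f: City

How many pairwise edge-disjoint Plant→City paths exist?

Assign every edge capacity 1; by Menger, the answer equals the max flow.
Path Plant→City (+1); total 1.
Path Plant→b→City (+1); total 2.
Path Plant→e→City (+1); total 3.
Path Plant→f→City (+1); total 4.
Path Plant→a→c→City (+1); total 5.
No residual Plant→City path; max flow = 5.
Certifying cut of size 5: {Plant→City, Plant→a, Plant→b, Plant→e, Plant→f}.

5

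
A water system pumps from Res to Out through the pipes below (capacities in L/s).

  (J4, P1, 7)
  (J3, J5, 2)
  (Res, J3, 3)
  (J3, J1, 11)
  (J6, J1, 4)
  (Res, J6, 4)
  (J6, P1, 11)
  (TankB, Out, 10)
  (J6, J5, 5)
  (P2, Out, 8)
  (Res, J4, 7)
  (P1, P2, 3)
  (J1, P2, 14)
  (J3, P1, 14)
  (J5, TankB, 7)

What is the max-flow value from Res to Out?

Augment Res→J4→P1→P2→Out: bottleneck 3, flow now 3.
Augment Res→J3→J5→TankB→Out: bottleneck 2, flow now 5.
Augment Res→J3→J1→P2→Out: bottleneck 1, flow now 6.
Augment Res→J6→J5→TankB→Out: bottleneck 4, flow now 10.
No augmenting path remains; maximum flow = 10.
In the residual graph, reachable from Res: {Res, J4, P1}.
Min-cut edges: Res→J3 (3), Res→J6 (4), P1→P2 (3); capacity 3 + 4 + 3 = 10.
This cut is saturated, so no flow can exceed 10.

10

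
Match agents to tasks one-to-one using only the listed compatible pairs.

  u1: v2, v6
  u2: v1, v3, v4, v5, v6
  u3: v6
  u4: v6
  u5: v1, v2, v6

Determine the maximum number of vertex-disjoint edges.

4

Unit-capacity flow: source→left, listed edges, right→sink; max matching = max flow.
Augmenting path u1→v2 (+1); matched 1.
Augmenting path u2→v1 (+1); matched 2.
Augmenting path u3→v6 (+1); matched 3.
Augmenting path u5→v1→u2→v3 (+1); matched 4.
No augmenting path remains; maximum matching = 4.
König certificate: {u1, u2, u5, v6} is a vertex cover of size 4 (every listed pair touches it), so no matching can be larger.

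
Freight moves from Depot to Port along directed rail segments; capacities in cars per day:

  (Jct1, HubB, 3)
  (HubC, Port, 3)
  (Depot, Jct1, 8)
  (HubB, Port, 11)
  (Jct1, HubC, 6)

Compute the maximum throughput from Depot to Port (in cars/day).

Augment Depot→Jct1→HubB→Port: bottleneck 3, flow now 3.
Augment Depot→Jct1→HubC→Port: bottleneck 3, flow now 6.
No augmenting path remains; maximum flow = 6.
In the residual graph, reachable from Depot: {Depot, Jct1, HubC}.
Min-cut edges: Jct1→HubB (3), HubC→Port (3); capacity 3 + 3 = 6.
This cut is saturated, so no flow can exceed 6.

6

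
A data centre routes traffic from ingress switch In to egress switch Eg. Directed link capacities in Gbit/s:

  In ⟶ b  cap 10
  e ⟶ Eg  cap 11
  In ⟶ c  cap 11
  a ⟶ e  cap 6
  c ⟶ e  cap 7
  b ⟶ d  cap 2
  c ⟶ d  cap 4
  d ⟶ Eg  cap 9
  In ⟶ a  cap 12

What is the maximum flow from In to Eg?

17

Augment In→a→e→Eg: bottleneck 6, flow now 6.
Augment In→b→d→Eg: bottleneck 2, flow now 8.
Augment In→c→d→Eg: bottleneck 4, flow now 12.
Augment In→c→e→Eg: bottleneck 5, flow now 17.
No augmenting path remains; maximum flow = 17.
In the residual graph, reachable from In: {In, a, b, c, e}.
Min-cut edges: b→d (2), c→d (4), e→Eg (11); capacity 2 + 4 + 11 = 17.
This cut is saturated, so no flow can exceed 17.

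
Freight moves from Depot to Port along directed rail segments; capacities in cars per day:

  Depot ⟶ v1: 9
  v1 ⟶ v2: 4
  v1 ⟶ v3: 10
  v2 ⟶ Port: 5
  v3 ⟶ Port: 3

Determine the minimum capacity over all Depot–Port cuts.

Augment Depot→v1→v2→Port: bottleneck 4, flow now 4.
Augment Depot→v1→v3→Port: bottleneck 3, flow now 7.
No augmenting path remains; maximum flow = 7.
By max-flow min-cut, the minimum cut capacity equals the max flow.
In the residual graph, reachable from Depot: {Depot, v1, v3}.
Min-cut edges: v1→v2 (4), v3→Port (3); capacity 4 + 3 = 7.

7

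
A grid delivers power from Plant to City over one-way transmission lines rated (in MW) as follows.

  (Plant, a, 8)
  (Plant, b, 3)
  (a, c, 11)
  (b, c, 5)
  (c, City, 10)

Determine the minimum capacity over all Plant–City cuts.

10

Augment Plant→a→c→City: bottleneck 8, flow now 8.
Augment Plant→b→c→City: bottleneck 2, flow now 10.
No augmenting path remains; maximum flow = 10.
By max-flow min-cut, the minimum cut capacity equals the max flow.
In the residual graph, reachable from Plant: {Plant, a, b, c}.
Min-cut edges: c→City (10); capacity 10 = 10.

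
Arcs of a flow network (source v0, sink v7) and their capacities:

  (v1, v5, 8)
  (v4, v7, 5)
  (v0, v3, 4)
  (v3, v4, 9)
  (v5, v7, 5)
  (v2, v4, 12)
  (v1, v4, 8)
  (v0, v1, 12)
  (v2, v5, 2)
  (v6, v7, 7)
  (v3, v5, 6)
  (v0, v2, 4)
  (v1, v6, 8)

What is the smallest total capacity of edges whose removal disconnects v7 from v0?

17

Augment v0→v1→v4→v7: bottleneck 5, flow now 5.
Augment v0→v1→v5→v7: bottleneck 5, flow now 10.
Augment v0→v1→v6→v7: bottleneck 2, flow now 12.
Augment v0→v2→v4→v1→v6→v7: bottleneck 4, flow now 16. (uses reverse residual edge)
Augment v0→v3→v4→v1→v6→v7: bottleneck 1, flow now 17. (uses reverse residual edge)
No augmenting path remains; maximum flow = 17.
By max-flow min-cut, the minimum cut capacity equals the max flow.
In the residual graph, reachable from v0: {v0, v1, v2, v3, v4, v5, v6}.
Min-cut edges: v4→v7 (5), v5→v7 (5), v6→v7 (7); capacity 5 + 5 + 7 = 17.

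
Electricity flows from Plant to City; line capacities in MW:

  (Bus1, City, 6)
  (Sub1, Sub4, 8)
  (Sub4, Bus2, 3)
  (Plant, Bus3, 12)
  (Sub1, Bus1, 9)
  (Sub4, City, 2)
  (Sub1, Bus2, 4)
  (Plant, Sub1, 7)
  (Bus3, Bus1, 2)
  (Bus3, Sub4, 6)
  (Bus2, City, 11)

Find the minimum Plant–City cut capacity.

Augment Plant→Sub1→Bus2→City: bottleneck 4, flow now 4.
Augment Plant→Sub1→Bus1→City: bottleneck 3, flow now 7.
Augment Plant→Bus3→Bus1→City: bottleneck 2, flow now 9.
Augment Plant→Bus3→Sub4→City: bottleneck 2, flow now 11.
Augment Plant→Bus3→Sub4→Bus2→City: bottleneck 3, flow now 14.
No augmenting path remains; maximum flow = 14.
By max-flow min-cut, the minimum cut capacity equals the max flow.
In the residual graph, reachable from Plant: {Plant, Bus3, Sub4}.
Min-cut edges: Plant→Sub1 (7), Bus3→Bus1 (2), Sub4→Bus2 (3), Sub4→City (2); capacity 7 + 2 + 3 + 2 = 14.

14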